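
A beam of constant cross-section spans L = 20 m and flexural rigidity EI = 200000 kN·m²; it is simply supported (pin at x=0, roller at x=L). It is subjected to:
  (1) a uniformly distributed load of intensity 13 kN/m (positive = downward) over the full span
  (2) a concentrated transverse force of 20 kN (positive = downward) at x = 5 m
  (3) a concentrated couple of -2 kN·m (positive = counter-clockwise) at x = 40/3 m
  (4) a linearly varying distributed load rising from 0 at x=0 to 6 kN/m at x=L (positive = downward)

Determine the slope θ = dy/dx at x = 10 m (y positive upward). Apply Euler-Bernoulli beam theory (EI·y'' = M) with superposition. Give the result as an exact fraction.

Load 1 — uniform load w=13 kN/m over full span:
  θ_1 = -w(L³-6Lx²+4x³)/(24EI) = -13·(20³-6·20·10²+4·10³)/(24·200000) = 0 rad
Load 2 — point force P=20 kN at a=5 m (b=L-a=15):
  θ_2 = -Pa(2L²-6Lx+3x²+a²)/(6LEI)  [x>a] = -20·5·(2·20²-6·20·10+3·10²+5²)/(6·20·200000) = 1/3200 rad
Load 3 — applied couple M₀=-2 kN·m at a=40/3 m (b=L-a=20/3):
  θ_3 = (M₀x²/(2L)+C₁)/EI  [x≤a] with C₁=M₀(3b²-L²)/(6L)=40/9 = ((-2)·10²/(2·20)+(40/9))/200000 = -1/360000 rad
Load 4 — triangular load w₀=6 kN/m (0→w₀ over full span):
  θ_4 = -w₀(7L⁴-30L²x²+15x⁴)/(360LEI) = -6·(7·20⁴-30·20²·10²+15·10⁴)/(360·20·200000) = -7/24000 rad
Superposition: θ = Σ θ_i = 13/720000 rad ≈ 0.000018 rad

θ(10) = 13/720000 rad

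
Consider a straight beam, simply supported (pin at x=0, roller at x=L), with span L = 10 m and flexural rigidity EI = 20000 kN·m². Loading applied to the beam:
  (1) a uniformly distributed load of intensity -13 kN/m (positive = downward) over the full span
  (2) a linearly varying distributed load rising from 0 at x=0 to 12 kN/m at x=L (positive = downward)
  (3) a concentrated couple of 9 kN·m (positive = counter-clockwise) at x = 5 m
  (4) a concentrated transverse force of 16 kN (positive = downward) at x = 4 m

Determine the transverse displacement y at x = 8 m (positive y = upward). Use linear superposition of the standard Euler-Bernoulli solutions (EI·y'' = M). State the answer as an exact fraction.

Load 1 — uniform load w=-13 kN/m over full span:
  y_1 = -wx(L³-2Lx²+x³)/(24EI) = -(-13)·8·(10³-2·10·8²+8³)/(24·20000) = 377/7500 m
Load 2 — triangular load w₀=12 kN/m (0→w₀ over full span):
  y_2 = -w₀x(7L⁴-10L²x²+3x⁴)/(360LEI) = -12·8·(7·10⁴-10·10²·8²+3·8⁴)/(360·10·20000) = -381/15625 m
Load 3 — applied couple M₀=9 kN·m at a=5 m (b=L-a=5):
  y_3 = (M₀x³/(6L)-M₀(x-a)²/2+C₁x)/EI  [x>a] with C₁=M₀(3b²-L²)/(6L)=-15/4 = (9·8³/(6·10)-9·(8-5)²/2+(-15/4)·8)/20000 = 63/200000 m
Load 4 — point force P=16 kN at a=4 m (b=L-a=6):
  y_4 = -Pa(L-x)(2Lx-a²-x²)/(6LEI)  [x>a] = -16·4·(10-8)·(2·10·8-4²-8²)/(6·10·20000) = -16/1875 m
Superposition: y = Σ y_i = 52993/3000000 m ≈ 0.017664 m

y(8) = 52993/3000000 m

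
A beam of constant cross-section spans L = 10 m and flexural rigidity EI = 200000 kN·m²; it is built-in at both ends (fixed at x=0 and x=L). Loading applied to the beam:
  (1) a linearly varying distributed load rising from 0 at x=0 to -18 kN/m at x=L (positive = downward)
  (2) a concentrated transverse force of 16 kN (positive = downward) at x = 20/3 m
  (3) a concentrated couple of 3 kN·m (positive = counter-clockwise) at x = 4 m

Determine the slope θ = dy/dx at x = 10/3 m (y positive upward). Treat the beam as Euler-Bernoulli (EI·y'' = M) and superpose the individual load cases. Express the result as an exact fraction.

Load 1 — triangular load w₀=-18 kN/m (0→w₀ over full span):
  θ_1 = -w₀(2x(L-x)(L-2x)(x+2L)+x²(L-x)²)/(120LEI) = -(-18)·(2·(10/3)·(10-(10/3))·(10-2·(10/3))·((10/3)+2·10)+(10/3)²·(10-(10/3))²)/(120·10·200000) = 1/3375 rad
Load 2 — point force P=16 kN at a=20/3 m (b=L-a=10/3):
  θ_2 = -Pb²x(2aL-(3a+b)x)/(2L³EI)  [x≤a] = -16·(10/3)²·(10/3)·(2·(20/3)·10-(3·(20/3)+(10/3))·(10/3))/(2·10³·200000) = -1/12150 rad
Load 3 — applied couple M₀=3 kN·m at a=4 m (b=L-a=6):
  θ_3 = (R_Ax²/2 - M_Ax)/EI  [x≤a] with R_A=54/125, M_A=9/25 = ((54/125)·(10/3)²/2 - (9/25)·(10/3))/200000 = 3/500000 rad
Superposition: θ = Σ θ_i = 26729/121500000 rad ≈ 0.000220 rad

θ(10/3) = 26729/121500000 rad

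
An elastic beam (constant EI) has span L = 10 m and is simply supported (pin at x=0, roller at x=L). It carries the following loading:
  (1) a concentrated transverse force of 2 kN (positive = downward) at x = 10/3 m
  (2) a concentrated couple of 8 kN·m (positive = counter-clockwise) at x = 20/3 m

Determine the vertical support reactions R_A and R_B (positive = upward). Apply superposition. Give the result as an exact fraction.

R_A = 32/15 kN, R_B = -2/15 kN

Load 1 — point force P=2 kN at a=10/3 m (b=L-a=20/3):
  R_A = Pb/L = 2·(20/3)/10 = 4/3 kN
  R_B = Pa/L = 2·(10/3)/10 = 2/3 kN
Load 2 — applied couple M₀=8 kN·m at a=20/3 m (b=L-a=10/3):
  R_A = M₀/L = 8/10 = 4/5 kN
  R_B = -M₀/L = -8/10 = -4/5 kN
Superposition: R_A = 32/15 kN, R_B = -2/15 kN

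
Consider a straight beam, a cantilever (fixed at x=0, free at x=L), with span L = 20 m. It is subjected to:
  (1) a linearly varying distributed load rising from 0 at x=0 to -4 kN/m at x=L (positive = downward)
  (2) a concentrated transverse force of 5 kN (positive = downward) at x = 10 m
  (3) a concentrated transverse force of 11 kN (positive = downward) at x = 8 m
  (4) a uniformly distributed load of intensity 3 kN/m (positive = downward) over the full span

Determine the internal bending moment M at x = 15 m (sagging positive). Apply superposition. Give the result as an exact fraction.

Load 1 — triangular load w₀=-4 kN/m (0→w₀ over full span):
  M_1 = w₀Lx/2 - w₀L²/3 - w₀x³/(6L) = (-4)·20·15/2 - (-4)·20²/3 - (-4)·15³/(6·20) = 275/6 kN·m
Load 2 — point force P=5 kN at a=10 m (b=L-a=10):
  M_2 = 0  [x>a] = 0 kN·m
Load 3 — point force P=11 kN at a=8 m (b=L-a=12):
  M_3 = 0  [x>a] = 0 kN·m
Load 4 — uniform load w=3 kN/m over full span:
  M_4 = -w(L-x)²/2 = -3·(20-15)²/2 = -75/2 kN·m
Superposition: M = Σ M_i = 25/3 kN·m ≈ 8.333333 kN·m

M(15) = 25/3 kN·m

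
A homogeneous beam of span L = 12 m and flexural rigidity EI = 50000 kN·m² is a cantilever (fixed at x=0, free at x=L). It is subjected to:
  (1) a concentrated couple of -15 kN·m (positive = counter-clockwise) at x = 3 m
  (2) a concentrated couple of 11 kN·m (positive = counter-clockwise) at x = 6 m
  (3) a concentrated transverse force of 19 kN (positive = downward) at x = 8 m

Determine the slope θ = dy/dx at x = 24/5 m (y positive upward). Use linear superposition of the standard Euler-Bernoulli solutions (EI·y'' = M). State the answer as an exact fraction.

θ(24/5) = -12573/1250000 rad

Load 1 — applied couple M₀=-15 kN·m at a=3 m (b=L-a=9):
  θ_1 = M₀a/EI  [x>a] = (-15)·3/50000 = -9/10000 rad
Load 2 — applied couple M₀=11 kN·m at a=6 m (b=L-a=6):
  θ_2 = M₀x/EI  [x≤a] = 11·(24/5)/50000 = 33/31250 rad
Load 3 — point force P=19 kN at a=8 m (b=L-a=4):
  θ_3 = -Px(2a-x)/(2EI)  [x≤a] = -19·(24/5)·(2·8-(24/5))/(2·50000) = -798/78125 rad
Superposition: θ = Σ θ_i = -12573/1250000 rad ≈ -0.010058 rad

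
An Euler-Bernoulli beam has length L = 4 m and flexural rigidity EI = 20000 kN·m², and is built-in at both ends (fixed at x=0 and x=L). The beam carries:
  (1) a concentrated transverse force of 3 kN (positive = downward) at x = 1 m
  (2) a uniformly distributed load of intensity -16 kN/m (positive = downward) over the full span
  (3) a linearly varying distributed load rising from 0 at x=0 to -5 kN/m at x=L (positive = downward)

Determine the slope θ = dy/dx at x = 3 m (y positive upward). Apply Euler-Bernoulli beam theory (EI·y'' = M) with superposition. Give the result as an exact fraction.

θ(3) = -573/1280000 rad

Load 1 — point force P=3 kN at a=1 m (b=L-a=3):
  θ_1 = Pa²(L-x)(2bL-(3b+a)(L-x))/(2L³EI)  [x>a] = 3·1²·(4-3)·(2·3·4-(3·3+1)·(4-3))/(2·4³·20000) = 21/1280000 rad
Load 2 — uniform load w=-16 kN/m over full span:
  θ_2 = -wx(L-x)(L-2x)/(12EI) = -(-16)·3·(4-3)·(4-2·3)/(12·20000) = -1/2500 rad
Load 3 — triangular load w₀=-5 kN/m (0→w₀ over full span):
  θ_3 = -w₀(2x(L-x)(L-2x)(x+2L)+x²(L-x)²)/(120LEI) = -(-5)·(2·3·(4-3)·(4-2·3)·(3+2·4)+3²·(4-3)²)/(120·4·20000) = -41/640000 rad
Superposition: θ = Σ θ_i = -573/1280000 rad ≈ -0.000448 rad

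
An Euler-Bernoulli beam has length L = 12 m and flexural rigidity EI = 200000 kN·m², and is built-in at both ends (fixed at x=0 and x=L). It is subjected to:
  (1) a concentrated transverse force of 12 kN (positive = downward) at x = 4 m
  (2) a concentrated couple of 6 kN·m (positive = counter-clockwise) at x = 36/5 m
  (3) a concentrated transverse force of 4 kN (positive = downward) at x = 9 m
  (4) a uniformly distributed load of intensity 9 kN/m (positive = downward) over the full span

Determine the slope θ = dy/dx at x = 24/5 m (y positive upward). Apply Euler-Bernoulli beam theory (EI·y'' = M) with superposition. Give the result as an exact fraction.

θ(24/5) = -22053/62500000 rad

Load 1 — point force P=12 kN at a=4 m (b=L-a=8):
  θ_1 = Pa²(L-x)(2bL-(3b+a)(L-x))/(2L³EI)  [x>a] = 12·4²·(12-(24/5))·(2·8·12-(3·8+4)·(12-(24/5)))/(2·12³·200000) = -3/156250 rad
Load 2 — applied couple M₀=6 kN·m at a=36/5 m (b=L-a=24/5):
  θ_2 = (R_Ax²/2 - M_Ax)/EI  [x≤a] with R_A=18/25, M_A=48/25 = ((18/25)·(24/5)²/2 - (48/25)·(24/5))/200000 = -9/1953125 rad
Load 3 — point force P=4 kN at a=9 m (b=L-a=3):
  θ_3 = -Pb²x(2aL-(3a+b)x)/(2L³EI)  [x≤a] = -4·3²·(24/5)·(2·9·12-(3·9+3)·(24/5))/(2·12³·200000) = -9/500000 rad
Load 4 — uniform load w=9 kN/m over full span:
  θ_4 = -wx(L-x)(L-2x)/(12EI) = -9·(24/5)·(12-(24/5))·(12-2·(24/5))/(12·200000) = -243/781250 rad
Superposition: θ = Σ θ_i = -22053/62500000 rad ≈ -0.000353 rad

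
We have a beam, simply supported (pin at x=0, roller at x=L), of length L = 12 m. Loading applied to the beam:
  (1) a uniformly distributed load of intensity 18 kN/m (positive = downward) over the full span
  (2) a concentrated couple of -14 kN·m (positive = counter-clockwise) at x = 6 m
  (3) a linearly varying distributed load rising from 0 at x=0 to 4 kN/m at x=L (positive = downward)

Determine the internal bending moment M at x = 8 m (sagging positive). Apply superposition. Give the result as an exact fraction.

Load 1 — uniform load w=18 kN/m over full span:
  M_1 = wx(L-x)/2 = 18·8·(12-8)/2 = 288 kN·m
Load 2 — applied couple M₀=-14 kN·m at a=6 m (b=L-a=6):
  M_2 = M₀x/L - M₀  [x>a] = (-14)·8/12 - (-14) = 14/3 kN·m
Load 3 — triangular load w₀=4 kN/m (0→w₀ over full span):
  M_3 = w₀Lx/6 - w₀x³/(6L) = 4·12·8/6 - 4·8³/(6·12) = 320/9 kN·m
Superposition: M = Σ M_i = 2954/9 kN·m ≈ 328.222222 kN·m

M(8) = 2954/9 kN·m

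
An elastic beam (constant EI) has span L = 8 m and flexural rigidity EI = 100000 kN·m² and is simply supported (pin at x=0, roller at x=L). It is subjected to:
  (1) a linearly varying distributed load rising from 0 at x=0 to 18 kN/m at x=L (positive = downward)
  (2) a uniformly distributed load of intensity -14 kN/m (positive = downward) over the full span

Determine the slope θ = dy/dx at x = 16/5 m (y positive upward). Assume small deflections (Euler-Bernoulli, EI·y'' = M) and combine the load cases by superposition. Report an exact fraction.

θ(16/5) = 1304/5859375 rad

Load 1 — triangular load w₀=18 kN/m (0→w₀ over full span):
  θ_1 = -w₀(7L⁴-30L²x²+15x⁴)/(360LEI) = -18·(7·8⁴-30·8²·(16/5)²+15·(16/5)⁴)/(360·8·100000) = -1292/1953125 rad
Load 2 — uniform load w=-14 kN/m over full span:
  θ_2 = -w(L³-6Lx²+4x³)/(24EI) = -(-14)·(8³-6·8·(16/5)²+4·(16/5)³)/(24·100000) = 1036/1171875 rad
Superposition: θ = Σ θ_i = 1304/5859375 rad ≈ 0.000223 rad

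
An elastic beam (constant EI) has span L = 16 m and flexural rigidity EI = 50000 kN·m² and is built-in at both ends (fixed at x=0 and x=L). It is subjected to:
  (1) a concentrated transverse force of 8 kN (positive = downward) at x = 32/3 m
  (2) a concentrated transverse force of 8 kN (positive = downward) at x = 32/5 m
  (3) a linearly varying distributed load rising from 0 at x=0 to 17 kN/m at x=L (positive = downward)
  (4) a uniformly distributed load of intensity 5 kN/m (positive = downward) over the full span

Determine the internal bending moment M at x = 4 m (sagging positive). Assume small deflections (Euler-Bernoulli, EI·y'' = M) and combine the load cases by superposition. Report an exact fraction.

Load 1 — point force P=8 kN at a=32/3 m (b=L-a=16/3):
  M_1 = Pb²(3a+b)x/L³ - Pab²/L²  [x≤a] = 8·(16/3)²·(3·(32/3)+(16/3))·4/16³ - 8·(32/3)·(16/3)²/16² = -32/27 kN·m
Load 2 — point force P=8 kN at a=32/5 m (b=L-a=48/5):
  M_2 = Pb²(3a+b)x/L³ - Pab²/L²  [x≤a] = 8·(48/5)²·(3·(32/5)+(48/5))·4/16³ - 8·(32/5)·(48/5)²/16² = 288/125 kN·m
Load 3 — triangular load w₀=17 kN/m (0→w₀ over full span):
  M_3 = 3w₀Lx/20 - w₀L²/30 - w₀x³/(6L) = 3·17·16·4/20 - 17·16²/30 - 17·4³/(6·16) = 34/5 kN·m
Load 4 — uniform load w=5 kN/m over full span:
  M_4 = wLx/2 - wL²/12 - wx²/2 = 5·16·4/2 - 5·16²/12 - 5·4²/2 = 40/3 kN·m
Superposition: M = Σ M_i = 71726/3375 kN·m ≈ 21.252148 kN·m

M(4) = 71726/3375 kN·m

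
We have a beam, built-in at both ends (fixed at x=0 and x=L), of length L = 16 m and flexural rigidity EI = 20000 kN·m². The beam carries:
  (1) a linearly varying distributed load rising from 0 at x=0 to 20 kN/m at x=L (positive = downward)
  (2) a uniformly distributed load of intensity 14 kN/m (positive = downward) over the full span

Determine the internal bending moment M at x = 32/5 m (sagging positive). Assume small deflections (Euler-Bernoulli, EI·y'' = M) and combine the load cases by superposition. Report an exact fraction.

M(32/5) = 640/3 kN·m

Load 1 — triangular load w₀=20 kN/m (0→w₀ over full span):
  M_1 = 3w₀Lx/20 - w₀L²/30 - w₀x³/(6L) = 3·20·16·(32/5)/20 - 20·16²/30 - 20·(32/5)³/(6·16) = 2048/25 kN·m
Load 2 — uniform load w=14 kN/m over full span:
  M_2 = wLx/2 - wL²/12 - wx²/2 = 14·16·(32/5)/2 - 14·16²/12 - 14·(32/5)²/2 = 9856/75 kN·m
Superposition: M = Σ M_i = 640/3 kN·m ≈ 213.333333 kN·m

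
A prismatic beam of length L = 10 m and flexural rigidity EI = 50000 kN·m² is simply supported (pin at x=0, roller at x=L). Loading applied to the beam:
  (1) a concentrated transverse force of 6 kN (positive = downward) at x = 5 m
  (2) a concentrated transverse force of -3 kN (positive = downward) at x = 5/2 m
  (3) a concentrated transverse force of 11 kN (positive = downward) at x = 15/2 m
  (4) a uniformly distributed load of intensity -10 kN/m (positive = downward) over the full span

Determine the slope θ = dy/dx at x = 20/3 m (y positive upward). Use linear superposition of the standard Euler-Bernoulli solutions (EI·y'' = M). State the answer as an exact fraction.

Load 1 — point force P=6 kN at a=5 m (b=L-a=5):
  θ_1 = -Pa(2L²-6Lx+3x²+a²)/(6LEI)  [x>a] = -6·5·(2·10²-6·10·(20/3)+3·(20/3)²+5²)/(6·10·50000) = 1/2400 rad
Load 2 — point force P=-3 kN at a=5/2 m (b=L-a=15/2):
  θ_2 = -Pa(2L²-6Lx+3x²+a²)/(6LEI)  [x>a] = -(-3)·(5/2)·(2·10²-6·10·(20/3)+3·(20/3)²+(5/2)²)/(6·10·50000) = -29/192000 rad
Load 3 — point force P=11 kN at a=15/2 m (b=L-a=5/2):
  θ_3 = -Pb(L²-b²-3x²)/(6LEI)  [x≤a] = -11·(5/2)·(10²-(5/2)²-3·(20/3)²)/(6·10·50000) = 209/576000 rad
Load 4 — uniform load w=-10 kN/m over full span:
  θ_4 = -w(L³-6Lx²+4x³)/(24EI) = -(-10)·(10³-6·10·(20/3)²+4·(20/3)³)/(24·50000) = -13/3240 rad
Superposition: θ = Σ θ_i = -8771/2592000 rad ≈ -0.003384 rad

θ(20/3) = -8771/2592000 rad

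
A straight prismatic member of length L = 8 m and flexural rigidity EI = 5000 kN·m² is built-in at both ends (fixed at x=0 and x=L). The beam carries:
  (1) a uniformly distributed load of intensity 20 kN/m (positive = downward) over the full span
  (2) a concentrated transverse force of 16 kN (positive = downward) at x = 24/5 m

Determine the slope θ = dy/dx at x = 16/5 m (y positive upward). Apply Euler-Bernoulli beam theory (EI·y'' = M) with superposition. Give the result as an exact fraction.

θ(16/5) = -20096/1953125 rad

Load 1 — uniform load w=20 kN/m over full span:
  θ_1 = -wx(L-x)(L-2x)/(12EI) = -20·(16/5)·(8-(16/5))·(8-2·(16/5))/(12·5000) = -128/15625 rad
Load 2 — point force P=16 kN at a=24/5 m (b=L-a=16/5):
  θ_2 = -Pb²x(2aL-(3a+b)x)/(2L³EI)  [x≤a] = -16·(16/5)²·(16/5)·(2·(24/5)·8-(3·(24/5)+(16/5))·(16/5))/(2·8³·5000) = -4096/1953125 rad
Superposition: θ = Σ θ_i = -20096/1953125 rad ≈ -0.010289 rad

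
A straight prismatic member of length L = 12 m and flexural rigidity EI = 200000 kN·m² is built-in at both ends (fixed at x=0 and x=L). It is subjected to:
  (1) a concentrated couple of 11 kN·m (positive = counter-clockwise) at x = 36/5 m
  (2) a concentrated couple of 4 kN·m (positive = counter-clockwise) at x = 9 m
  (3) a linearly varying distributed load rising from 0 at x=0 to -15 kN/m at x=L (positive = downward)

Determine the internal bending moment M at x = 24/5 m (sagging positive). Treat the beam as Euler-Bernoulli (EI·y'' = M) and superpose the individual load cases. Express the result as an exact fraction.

M(24/5) = -15597/500 kN·m

Load 1 — applied couple M₀=11 kN·m at a=36/5 m (b=L-a=24/5):
  M_1 = R_Ax - M_A  [x≤a] with R_A=33/25, M_A=88/25 = (33/25)·(24/5) - (88/25) = 352/125 kN·m
Load 2 — applied couple M₀=4 kN·m at a=9 m (b=L-a=3):
  M_2 = R_Ax - M_A  [x≤a] with R_A=3/8, M_A=5/4 = (3/8)·(24/5) - (5/4) = 11/20 kN·m
Load 3 — triangular load w₀=-15 kN/m (0→w₀ over full span):
  M_3 = 3w₀Lx/20 - w₀L²/30 - w₀x³/(6L) = 3·(-15)·12·(24/5)/20 - (-15)·12²/30 - (-15)·(24/5)³/(6·12) = -864/25 kN·m
Superposition: M = Σ M_i = -15597/500 kN·m ≈ -31.194000 kN·m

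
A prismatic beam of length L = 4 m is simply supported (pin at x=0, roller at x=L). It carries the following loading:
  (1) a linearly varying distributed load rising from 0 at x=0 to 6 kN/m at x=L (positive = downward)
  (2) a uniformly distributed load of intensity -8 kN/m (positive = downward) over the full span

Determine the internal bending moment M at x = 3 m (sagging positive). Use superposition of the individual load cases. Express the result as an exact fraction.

M(3) = -27/4 kN·m

Load 1 — triangular load w₀=6 kN/m (0→w₀ over full span):
  M_1 = w₀Lx/6 - w₀x³/(6L) = 6·4·3/6 - 6·3³/(6·4) = 21/4 kN·m
Load 2 — uniform load w=-8 kN/m over full span:
  M_2 = wx(L-x)/2 = (-8)·3·(4-3)/2 = -12 kN·m
Superposition: M = Σ M_i = -27/4 kN·m ≈ -6.750000 kN·m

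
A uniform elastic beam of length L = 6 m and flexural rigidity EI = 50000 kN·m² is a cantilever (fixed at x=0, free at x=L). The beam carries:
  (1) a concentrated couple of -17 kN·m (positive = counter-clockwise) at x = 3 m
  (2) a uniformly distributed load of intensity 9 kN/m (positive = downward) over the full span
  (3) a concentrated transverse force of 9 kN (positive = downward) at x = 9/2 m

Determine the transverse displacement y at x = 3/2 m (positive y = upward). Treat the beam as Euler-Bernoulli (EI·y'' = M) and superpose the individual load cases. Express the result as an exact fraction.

y(3/2) = -5463/1280000 m

Load 1 — applied couple M₀=-17 kN·m at a=3 m (b=L-a=3):
  y_1 = M₀x²/(2EI)  [x≤a] = (-17)·(3/2)²/(2·50000) = -153/400000 m
Load 2 — uniform load w=9 kN/m over full span:
  y_2 = -wx²(x²-4Lx+6L²)/(24EI) = -9·(3/2)²·((3/2)²-4·6·(3/2)+6·6²)/(24·50000) = -19683/6400000 m
Load 3 — point force P=9 kN at a=9/2 m (b=L-a=3/2):
  y_3 = -Px²(3a-x)/(6EI)  [x≤a] = -9·(3/2)²·(3·(9/2)-(3/2))/(6·50000) = -81/100000 m
Superposition: y = Σ y_i = -5463/1280000 m ≈ -0.004268 m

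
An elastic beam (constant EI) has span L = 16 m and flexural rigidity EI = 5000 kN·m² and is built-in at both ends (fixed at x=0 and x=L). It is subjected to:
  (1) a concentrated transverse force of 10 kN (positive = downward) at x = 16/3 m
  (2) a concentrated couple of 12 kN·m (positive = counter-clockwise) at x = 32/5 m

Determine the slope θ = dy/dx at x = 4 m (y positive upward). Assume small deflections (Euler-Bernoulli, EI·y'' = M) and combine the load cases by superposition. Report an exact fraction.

Load 1 — point force P=10 kN at a=16/3 m (b=L-a=32/3):
  θ_1 = -Pb²x(2aL-(3a+b)x)/(2L³EI)  [x≤a] = -10·(32/3)²·4·(2·(16/3)·16-(3·(16/3)+(32/3))·4)/(2·16³·5000) = -8/1125 rad
Load 2 — applied couple M₀=12 kN·m at a=32/5 m (b=L-a=48/5):
  θ_2 = (R_Ax²/2 - M_Ax)/EI  [x≤a] with R_A=27/25, M_A=36/25 = ((27/25)·4²/2 - (36/25)·4)/5000 = 9/15625 rad
Superposition: θ = Σ θ_i = -919/140625 rad ≈ -0.006535 rad

θ(4) = -919/140625 rad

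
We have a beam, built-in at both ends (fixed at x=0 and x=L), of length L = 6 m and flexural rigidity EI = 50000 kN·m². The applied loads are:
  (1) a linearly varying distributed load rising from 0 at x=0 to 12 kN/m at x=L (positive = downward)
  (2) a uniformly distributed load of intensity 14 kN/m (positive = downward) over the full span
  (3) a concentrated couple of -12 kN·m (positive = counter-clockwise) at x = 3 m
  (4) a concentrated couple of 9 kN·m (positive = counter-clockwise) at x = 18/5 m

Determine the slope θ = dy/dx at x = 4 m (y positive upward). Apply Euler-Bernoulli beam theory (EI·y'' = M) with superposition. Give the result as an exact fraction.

Load 1 — triangular load w₀=12 kN/m (0→w₀ over full span):
  θ_1 = -w₀(2x(L-x)(L-2x)(x+2L)+x²(L-x)²)/(120LEI) = -12·(2·4·(6-4)·(6-2·4)·(4+2·6)+4²·(6-4)²)/(120·6·50000) = 7/46875 rad
Load 2 — uniform load w=14 kN/m over full span:
  θ_2 = -wx(L-x)(L-2x)/(12EI) = -14·4·(6-4)·(6-2·4)/(12·50000) = 7/18750 rad
Load 3 — applied couple M₀=-12 kN·m at a=3 m (b=L-a=3):
  θ_3 = (R_Ax²/2 - M_Ax - M₀(x-a))/EI  [x>a] with R_A=-3, M_A=-3 = ((-3)·4²/2 - (-3)·4 - (-12)·(4-3))/50000 = 0 rad
Load 4 — applied couple M₀=9 kN·m at a=18/5 m (b=L-a=12/5):
  θ_4 = (R_Ax²/2 - M_Ax - M₀(x-a))/EI  [x>a] with R_A=54/25, M_A=72/25 = ((54/25)·4²/2 - (72/25)·4 - 9·(4-(18/5)))/50000 = 27/625000 rad
Superposition: θ = Σ θ_i = 1061/1875000 rad ≈ 0.000566 rad

θ(4) = 1061/1875000 rad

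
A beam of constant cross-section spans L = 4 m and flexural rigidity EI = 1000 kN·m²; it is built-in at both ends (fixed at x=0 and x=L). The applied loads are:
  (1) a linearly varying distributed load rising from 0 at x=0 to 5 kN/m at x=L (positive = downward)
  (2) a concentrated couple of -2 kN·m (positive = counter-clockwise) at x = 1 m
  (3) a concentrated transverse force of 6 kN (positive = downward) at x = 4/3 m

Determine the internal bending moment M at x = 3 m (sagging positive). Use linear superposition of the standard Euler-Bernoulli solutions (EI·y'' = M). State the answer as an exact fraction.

Load 1 — triangular load w₀=5 kN/m (0→w₀ over full span):
  M_1 = 3w₀Lx/20 - w₀L²/30 - w₀x³/(6L) = 3·5·4·3/20 - 5·4²/30 - 5·3³/(6·4) = 17/24 kN·m
Load 2 — applied couple M₀=-2 kN·m at a=1 m (b=L-a=3):
  M_2 = R_Ax - M_A - M₀  [x>a] with R_A=-9/16, M_A=3/8 = (-9/16)·3 - (3/8) - (-2) = -1/16 kN·m
Load 3 — point force P=6 kN at a=4/3 m (b=L-a=8/3):
  M_3 = Pa²(a+3b)(L-x)/L³ - Pa²b/L²  [x>a] = 6·(4/3)²·((4/3)+3·(8/3))·(4-3)/4³ - 6·(4/3)²·(8/3)/4² = -2/9 kN·m
Superposition: M = Σ M_i = 61/144 kN·m ≈ 0.423611 kN·m

M(3) = 61/144 kN·m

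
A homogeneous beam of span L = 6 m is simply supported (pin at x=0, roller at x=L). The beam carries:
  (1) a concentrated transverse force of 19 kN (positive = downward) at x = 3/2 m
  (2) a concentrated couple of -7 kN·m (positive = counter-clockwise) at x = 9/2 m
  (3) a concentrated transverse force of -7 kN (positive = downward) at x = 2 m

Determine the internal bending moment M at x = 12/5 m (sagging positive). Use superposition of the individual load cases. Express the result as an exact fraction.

M(12/5) = 59/10 kN·m

Load 1 — point force P=19 kN at a=3/2 m (b=L-a=9/2):
  M_1 = Pa(L-x)/L  [x>a] = 19·(3/2)·(6-(12/5))/6 = 171/10 kN·m
Load 2 — applied couple M₀=-7 kN·m at a=9/2 m (b=L-a=3/2):
  M_2 = M₀x/L  [x≤a] = (-7)·(12/5)/6 = -14/5 kN·m
Load 3 — point force P=-7 kN at a=2 m (b=L-a=4):
  M_3 = Pa(L-x)/L  [x>a] = (-7)·2·(6-(12/5))/6 = -42/5 kN·m
Superposition: M = Σ M_i = 59/10 kN·m ≈ 5.900000 kN·m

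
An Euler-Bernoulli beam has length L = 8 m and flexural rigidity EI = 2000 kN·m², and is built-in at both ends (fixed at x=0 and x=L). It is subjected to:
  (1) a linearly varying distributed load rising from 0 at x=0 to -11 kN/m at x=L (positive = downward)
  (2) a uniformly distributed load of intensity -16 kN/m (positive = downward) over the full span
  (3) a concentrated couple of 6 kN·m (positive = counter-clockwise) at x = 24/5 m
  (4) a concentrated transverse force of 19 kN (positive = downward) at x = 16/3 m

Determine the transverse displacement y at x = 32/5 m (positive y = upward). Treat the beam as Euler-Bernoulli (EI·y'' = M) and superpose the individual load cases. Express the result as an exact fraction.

y(32/5) = 6153076/158203125 m

Load 1 — triangular load w₀=-11 kN/m (0→w₀ over full span):
  y_1 = -w₀x²(L-x)²(x+2L)/(120LEI) = -(-11)·(32/5)²·(8-(32/5))²·((32/5)+2·8)/(120·8·2000) = 78848/5859375 m
Load 2 — uniform load w=-16 kN/m over full span:
  y_2 = -wx²(L-x)²/(24EI) = -(-16)·(32/5)²·(8-(32/5))²/(24·2000) = 8192/234375 m
Load 3 — applied couple M₀=6 kN·m at a=24/5 m (b=L-a=16/5):
  y_3 = (R_Ax³/6 - M_Ax²/2 - M₀(x-a)²/2)/EI  [x>a] with R_A=27/25, M_A=48/25 = ((27/25)·(32/5)³/6 - (48/25)·(32/5)²/2 - 6·((32/5)-(24/5))²/2)/2000 = 36/390625 m
Load 4 — point force P=19 kN at a=16/3 m (b=L-a=8/3):
  y_4 = -Pa²(L-x)²(3bL-(3b+a)(L-x))/(6L³EI)  [x>a] = -19·(16/3)²·(8-(32/5))²·(3·(8/3)·8-(3·(8/3)+(16/3))·(8-(32/5)))/(6·8³·2000) = -2432/253125 m
Superposition: y = Σ y_i = 6153076/158203125 m ≈ 0.038894 m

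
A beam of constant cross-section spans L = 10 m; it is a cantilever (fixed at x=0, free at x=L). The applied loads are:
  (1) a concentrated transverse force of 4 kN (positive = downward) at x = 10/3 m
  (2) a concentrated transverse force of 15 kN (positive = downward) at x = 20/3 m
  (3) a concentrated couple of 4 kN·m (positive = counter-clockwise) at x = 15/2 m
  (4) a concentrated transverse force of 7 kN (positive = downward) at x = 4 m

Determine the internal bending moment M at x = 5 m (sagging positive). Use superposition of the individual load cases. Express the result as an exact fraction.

M(5) = -21 kN·m

Load 1 — point force P=4 kN at a=10/3 m (b=L-a=20/3):
  M_1 = 0  [x>a] = 0 kN·m
Load 2 — point force P=15 kN at a=20/3 m (b=L-a=10/3):
  M_2 = -P(a-x)  [x≤a] = -15·((20/3)-5) = -25 kN·m
Load 3 — applied couple M₀=4 kN·m at a=15/2 m (b=L-a=5/2):
  M_3 = M₀  [x≤a] = 4 = 4 kN·m
Load 4 — point force P=7 kN at a=4 m (b=L-a=6):
  M_4 = 0  [x>a] = 0 kN·m
Superposition: M = Σ M_i = -21 kN·m ≈ -21.000000 kN·m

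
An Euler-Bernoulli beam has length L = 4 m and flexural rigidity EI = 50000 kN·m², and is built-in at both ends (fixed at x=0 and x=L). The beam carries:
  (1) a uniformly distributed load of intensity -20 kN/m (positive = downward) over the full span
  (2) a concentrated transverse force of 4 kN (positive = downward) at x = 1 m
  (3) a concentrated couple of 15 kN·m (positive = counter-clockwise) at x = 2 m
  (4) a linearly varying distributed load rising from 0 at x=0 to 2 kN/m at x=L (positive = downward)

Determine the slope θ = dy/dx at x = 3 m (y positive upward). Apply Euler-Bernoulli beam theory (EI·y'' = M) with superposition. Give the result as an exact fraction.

θ(3) = -799/4000000 rad

Load 1 — uniform load w=-20 kN/m over full span:
  θ_1 = -wx(L-x)(L-2x)/(12EI) = -(-20)·3·(4-3)·(4-2·3)/(12·50000) = -1/5000 rad
Load 2 — point force P=4 kN at a=1 m (b=L-a=3):
  θ_2 = Pa²(L-x)(2bL-(3b+a)(L-x))/(2L³EI)  [x>a] = 4·1²·(4-3)·(2·3·4-(3·3+1)·(4-3))/(2·4³·50000) = 7/800000 rad
Load 3 — applied couple M₀=15 kN·m at a=2 m (b=L-a=2):
  θ_3 = (R_Ax²/2 - M_Ax - M₀(x-a))/EI  [x>a] with R_A=45/8, M_A=15/4 = ((45/8)·3²/2 - (15/4)·3 - 15·(3-2))/50000 = -3/160000 rad
Load 4 — triangular load w₀=2 kN/m (0→w₀ over full span):
  θ_4 = -w₀(2x(L-x)(L-2x)(x+2L)+x²(L-x)²)/(120LEI) = -2·(2·3·(4-3)·(4-2·3)·(3+2·4)+3²·(4-3)²)/(120·4·50000) = 41/4000000 rad
Superposition: θ = Σ θ_i = -799/4000000 rad ≈ -0.000200 rad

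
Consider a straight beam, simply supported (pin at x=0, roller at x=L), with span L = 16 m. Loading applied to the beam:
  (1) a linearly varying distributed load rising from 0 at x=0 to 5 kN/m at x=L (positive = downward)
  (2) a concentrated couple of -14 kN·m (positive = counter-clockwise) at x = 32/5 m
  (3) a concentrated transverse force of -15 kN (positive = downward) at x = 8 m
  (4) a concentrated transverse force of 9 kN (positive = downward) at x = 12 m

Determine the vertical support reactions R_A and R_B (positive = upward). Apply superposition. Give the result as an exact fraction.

Load 1 — triangular load w₀=5 kN/m (0→w₀ over full span):
  R_A = w₀L/6 = 5·16/6 = 40/3 kN
  R_B = w₀L/3 = 5·16/3 = 80/3 kN
Load 2 — applied couple M₀=-14 kN·m at a=32/5 m (b=L-a=48/5):
  R_A = M₀/L = (-14)/16 = -7/8 kN
  R_B = -M₀/L = -(-14)/16 = 7/8 kN
Load 3 — point force P=-15 kN at a=8 m (b=L-a=8):
  R_A = Pb/L = (-15)·8/16 = -15/2 kN
  R_B = Pa/L = (-15)·8/16 = -15/2 kN
Load 4 — point force P=9 kN at a=12 m (b=L-a=4):
  R_A = Pb/L = 9·4/16 = 9/4 kN
  R_B = Pa/L = 9·12/16 = 27/4 kN
Superposition: R_A = 173/24 kN, R_B = 643/24 kN

R_A = 173/24 kN, R_B = 643/24 kN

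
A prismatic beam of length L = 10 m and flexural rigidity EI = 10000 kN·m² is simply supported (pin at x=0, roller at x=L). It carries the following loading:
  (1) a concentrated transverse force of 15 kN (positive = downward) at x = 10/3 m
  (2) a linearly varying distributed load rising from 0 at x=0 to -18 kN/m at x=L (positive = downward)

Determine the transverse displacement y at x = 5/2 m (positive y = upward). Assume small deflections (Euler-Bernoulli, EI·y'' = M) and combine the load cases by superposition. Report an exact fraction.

Load 1 — point force P=15 kN at a=10/3 m (b=L-a=20/3):
  y_1 = -Pbx(L²-b²-x²)/(6LEI)  [x≤a] = -15·(20/3)·(5/2)·(10²-(20/3)²-(5/2)²)/(6·10·10000) = -71/3456 m
Load 2 — triangular load w₀=-18 kN/m (0→w₀ over full span):
  y_2 = -w₀x(7L⁴-10L²x²+3x⁴)/(360LEI) = -(-18)·(5/2)·(7·10⁴-10·10²·(5/2)²+3·(5/2)⁴)/(360·10·10000) = 327/4096 m
Superposition: y = Σ y_i = 6557/110592 m ≈ 0.059290 m

y(5/2) = 6557/110592 m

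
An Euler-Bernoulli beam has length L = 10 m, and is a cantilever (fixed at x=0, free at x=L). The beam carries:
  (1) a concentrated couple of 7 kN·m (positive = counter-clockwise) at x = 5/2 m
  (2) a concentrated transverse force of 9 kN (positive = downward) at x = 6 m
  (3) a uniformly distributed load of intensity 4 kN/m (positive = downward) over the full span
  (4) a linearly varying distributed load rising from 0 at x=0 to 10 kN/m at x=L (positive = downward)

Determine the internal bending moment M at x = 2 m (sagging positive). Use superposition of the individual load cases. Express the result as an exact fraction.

Load 1 — applied couple M₀=7 kN·m at a=5/2 m (b=L-a=15/2):
  M_1 = M₀  [x≤a] = 7 = 7 kN·m
Load 2 — point force P=9 kN at a=6 m (b=L-a=4):
  M_2 = -P(a-x)  [x≤a] = -9·(6-2) = -36 kN·m
Load 3 — uniform load w=4 kN/m over full span:
  M_3 = -w(L-x)²/2 = -4·(10-2)²/2 = -128 kN·m
Load 4 — triangular load w₀=10 kN/m (0→w₀ over full span):
  M_4 = w₀Lx/2 - w₀L²/3 - w₀x³/(6L) = 10·10·2/2 - 10·10²/3 - 10·2³/(6·10) = -704/3 kN·m
Superposition: M = Σ M_i = -1175/3 kN·m ≈ -391.666667 kN·m

M(2) = -1175/3 kN·m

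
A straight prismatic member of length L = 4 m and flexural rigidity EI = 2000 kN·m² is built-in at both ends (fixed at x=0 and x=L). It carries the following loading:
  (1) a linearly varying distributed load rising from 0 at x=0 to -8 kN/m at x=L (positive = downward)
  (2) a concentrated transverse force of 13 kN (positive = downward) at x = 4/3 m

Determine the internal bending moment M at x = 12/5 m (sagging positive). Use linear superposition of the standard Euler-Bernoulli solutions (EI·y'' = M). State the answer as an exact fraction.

M(12/5) = -3728/3375 kN·m

Load 1 — triangular load w₀=-8 kN/m (0→w₀ over full span):
  M_1 = 3w₀Lx/20 - w₀L²/30 - w₀x³/(6L) = 3·(-8)·4·(12/5)/20 - (-8)·4²/30 - (-8)·(12/5)³/(6·4) = -992/375 kN·m
Load 2 — point force P=13 kN at a=4/3 m (b=L-a=8/3):
  M_2 = Pa²(a+3b)(L-x)/L³ - Pa²b/L²  [x>a] = 13·(4/3)²·((4/3)+3·(8/3))·(4-(12/5))/4³ - 13·(4/3)²·(8/3)/4² = 208/135 kN·m
Superposition: M = Σ M_i = -3728/3375 kN·m ≈ -1.104593 kN·m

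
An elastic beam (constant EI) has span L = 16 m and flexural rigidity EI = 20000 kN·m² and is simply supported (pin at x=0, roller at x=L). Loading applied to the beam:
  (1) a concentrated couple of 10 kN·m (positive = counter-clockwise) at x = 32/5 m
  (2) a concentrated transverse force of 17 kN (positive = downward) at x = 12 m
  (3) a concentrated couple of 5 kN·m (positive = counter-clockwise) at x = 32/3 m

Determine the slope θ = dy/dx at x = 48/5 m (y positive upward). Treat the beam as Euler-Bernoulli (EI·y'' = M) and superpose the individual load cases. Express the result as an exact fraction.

Load 1 — applied couple M₀=10 kN·m at a=32/5 m (b=L-a=48/5):
  θ_1 = (M₀x²/(2L)-M₀(x-a)+C₁)/EI  [x>a] with C₁=M₀(3b²-L²)/(6L)=32/15 = (10·(48/5)²/(2·16)-10·((48/5)-(32/5))+(32/15))/20000 = -1/18750 rad
Load 2 — point force P=17 kN at a=12 m (b=L-a=4):
  θ_2 = -Pb(L²-b²-3x²)/(6LEI)  [x≤a] = -17·4·(16²-4²-3·(48/5)²)/(6·16·20000) = 323/250000 rad
Load 3 — applied couple M₀=5 kN·m at a=32/3 m (b=L-a=16/3):
  θ_3 = (M₀x²/(2L)+C₁)/EI  [x≤a] with C₁=M₀(3b²-L²)/(6L)=-80/9 = (5·(48/5)²/(2·16)+(-80/9))/20000 = 31/112500 rad
Superposition: θ = Σ θ_i = 3407/2250000 rad ≈ 0.001514 rad

θ(48/5) = 3407/2250000 rad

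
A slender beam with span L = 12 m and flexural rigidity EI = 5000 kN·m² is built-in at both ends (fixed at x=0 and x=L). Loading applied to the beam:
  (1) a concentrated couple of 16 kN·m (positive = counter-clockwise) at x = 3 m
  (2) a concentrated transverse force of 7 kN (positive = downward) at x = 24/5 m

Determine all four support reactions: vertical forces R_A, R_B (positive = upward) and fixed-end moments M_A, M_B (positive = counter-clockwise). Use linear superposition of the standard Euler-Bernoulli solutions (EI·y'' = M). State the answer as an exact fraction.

Load 1 — applied couple M₀=16 kN·m at a=3 m (b=L-a=9):
  R_A = 6M₀ab/L³ = 6·16·3·9/12³ = 3/2 kN
  M_A = M₀b(2a-b)/L² = 16·9·(2·3-9)/12² = -3 kN·m
  R_B = -6M₀ab/L³ = -6·16·3·9/12³ = -3/2 kN
  M_B = M₀a(2b-a)/L² = 16·3·(2·9-3)/12² = 5 kN·m
Load 2 — point force P=7 kN at a=24/5 m (b=L-a=36/5):
  R_A = Pb²(3a+b)/L³ = 7·(36/5)²·(3·(24/5)+(36/5))/12³ = 567/125 kN
  M_A = Pab²/L² = 7·(24/5)·(36/5)²/12² = 1512/125 kN·m
  R_B = Pa²(a+3b)/L³ = 7·(24/5)²·((24/5)+3·(36/5))/12³ = 308/125 kN
  M_B = -Pa²b/L² = -7·(24/5)²·(36/5)/12² = -1008/125 kN·m
Superposition: R_A = 1509/250 kN, M_A = 1137/125 kN·m, R_B = 241/250 kN, M_B = -383/125 kN·m

R_A = 1509/250 kN, M_A = 1137/125 kN·m, R_B = 241/250 kN, M_B = -383/125 kN·m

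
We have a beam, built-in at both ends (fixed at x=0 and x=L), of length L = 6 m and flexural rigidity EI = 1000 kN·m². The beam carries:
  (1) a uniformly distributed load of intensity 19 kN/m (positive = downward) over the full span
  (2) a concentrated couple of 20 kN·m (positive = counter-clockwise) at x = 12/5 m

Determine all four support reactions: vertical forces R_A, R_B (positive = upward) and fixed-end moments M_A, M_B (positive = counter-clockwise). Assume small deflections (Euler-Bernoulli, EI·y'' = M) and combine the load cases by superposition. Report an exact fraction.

R_A = 309/5 kN, M_A = 297/5 kN·m, R_B = 261/5 kN, M_B = -253/5 kN·m

Load 1 — uniform load w=19 kN/m over full span:
  R_A = wL/2 = 19·6/2 = 57 kN
  M_A = wL²/12 = 19·6²/12 = 57 kN·m
  R_B = wL/2 = 19·6/2 = 57 kN
  M_B = -wL²/12 = -19·6²/12 = -57 kN·m
Load 2 — applied couple M₀=20 kN·m at a=12/5 m (b=L-a=18/5):
  R_A = 6M₀ab/L³ = 6·20·(12/5)·(18/5)/6³ = 24/5 kN
  M_A = M₀b(2a-b)/L² = 20·(18/5)·(2·(12/5)-(18/5))/6² = 12/5 kN·m
  R_B = -6M₀ab/L³ = -6·20·(12/5)·(18/5)/6³ = -24/5 kN
  M_B = M₀a(2b-a)/L² = 20·(12/5)·(2·(18/5)-(12/5))/6² = 32/5 kN·m
Superposition: R_A = 309/5 kN, M_A = 297/5 kN·m, R_B = 261/5 kN, M_B = -253/5 kN·m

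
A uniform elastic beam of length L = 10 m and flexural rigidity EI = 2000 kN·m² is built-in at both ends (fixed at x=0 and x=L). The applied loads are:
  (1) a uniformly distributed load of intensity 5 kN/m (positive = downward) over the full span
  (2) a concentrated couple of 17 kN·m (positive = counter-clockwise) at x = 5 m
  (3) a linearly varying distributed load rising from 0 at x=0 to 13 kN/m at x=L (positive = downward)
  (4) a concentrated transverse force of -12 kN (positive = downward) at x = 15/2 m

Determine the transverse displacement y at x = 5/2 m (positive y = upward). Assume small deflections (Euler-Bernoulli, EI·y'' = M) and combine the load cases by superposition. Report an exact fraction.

y(5/2) = -3131/40960 m

Load 1 — uniform load w=5 kN/m over full span:
  y_1 = -wx²(L-x)²/(24EI) = -5·(5/2)²·(10-(5/2))²/(24·2000) = -75/2048 m
Load 2 — applied couple M₀=17 kN·m at a=5 m (b=L-a=5):
  y_2 = (R_Ax³/6 - M_Ax²/2)/EI  [x≤a] with R_A=51/20, M_A=17/4 = ((51/20)·(5/2)³/6 - (17/4)·(5/2)²/2)/2000 = -17/5120 m
Load 3 — triangular load w₀=13 kN/m (0→w₀ over full span):
  y_3 = -w₀x²(L-x)²(x+2L)/(120LEI) = -13·(5/2)²·(10-(5/2))²·((5/2)+2·10)/(120·10·2000) = -351/8192 m
Load 4 — point force P=-12 kN at a=15/2 m (b=L-a=5/2):
  y_4 = -Pb²x²(3aL-(3a+b)x)/(6L³EI)  [x≤a] = -(-12)·(5/2)²·(5/2)²·(3·(15/2)·10-(3·(15/2)+(5/2))·(5/2))/(6·10³·2000) = 13/2048 m
Superposition: y = Σ y_i = -3131/40960 m ≈ -0.076440 m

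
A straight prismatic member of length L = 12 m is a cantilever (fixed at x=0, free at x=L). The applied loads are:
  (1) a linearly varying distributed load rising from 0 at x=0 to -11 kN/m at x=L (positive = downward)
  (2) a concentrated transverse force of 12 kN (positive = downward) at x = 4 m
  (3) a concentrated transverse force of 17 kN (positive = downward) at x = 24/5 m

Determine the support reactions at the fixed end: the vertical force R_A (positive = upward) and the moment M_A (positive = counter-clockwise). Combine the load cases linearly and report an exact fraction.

R_A = -37 kN, M_A = -1992/5 kN·m

Load 1 — triangular load w₀=-11 kN/m (0→w₀ over full span):
  R_A = w₀L/2 = (-11)·12/2 = -66 kN
  M_A = w₀L²/3 = (-11)·12²/3 = -528 kN·m
Load 2 — point force P=12 kN at a=4 m (b=L-a=8):
  R_A = P = 12 kN
  M_A = Pa = 12·4 = 48 kN·m
Load 3 — point force P=17 kN at a=24/5 m (b=L-a=36/5):
  R_A = P = 17 kN
  M_A = Pa = 17·(24/5) = 408/5 kN·m
Superposition: R_A = -37 kN, M_A = -1992/5 kN·m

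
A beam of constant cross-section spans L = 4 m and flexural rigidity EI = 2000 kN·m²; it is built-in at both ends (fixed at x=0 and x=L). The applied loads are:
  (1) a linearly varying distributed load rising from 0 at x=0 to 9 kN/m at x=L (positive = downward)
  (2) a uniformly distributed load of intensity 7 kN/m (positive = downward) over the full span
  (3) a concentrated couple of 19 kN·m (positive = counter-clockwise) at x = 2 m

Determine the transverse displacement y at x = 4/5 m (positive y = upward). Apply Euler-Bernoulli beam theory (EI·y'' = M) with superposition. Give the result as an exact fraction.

y(4/5) = -91519/46875000 m

Load 1 — triangular load w₀=9 kN/m (0→w₀ over full span):
  y_1 = -w₀x²(L-x)²(x+2L)/(120LEI) = -9·(4/5)²·(4-(4/5))²·((4/5)+2·4)/(120·4·2000) = -1056/1953125 m
Load 2 — uniform load w=7 kN/m over full span:
  y_2 = -wx²(L-x)²/(24EI) = -7·(4/5)²·(4-(4/5))²/(24·2000) = -224/234375 m
Load 3 — applied couple M₀=19 kN·m at a=2 m (b=L-a=2):
  y_3 = (R_Ax³/6 - M_Ax²/2)/EI  [x≤a] with R_A=57/8, M_A=19/4 = ((57/8)·(4/5)³/6 - (19/4)·(4/5)²/2)/2000 = -57/125000 m
Superposition: y = Σ y_i = -91519/46875000 m ≈ -0.001952 m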